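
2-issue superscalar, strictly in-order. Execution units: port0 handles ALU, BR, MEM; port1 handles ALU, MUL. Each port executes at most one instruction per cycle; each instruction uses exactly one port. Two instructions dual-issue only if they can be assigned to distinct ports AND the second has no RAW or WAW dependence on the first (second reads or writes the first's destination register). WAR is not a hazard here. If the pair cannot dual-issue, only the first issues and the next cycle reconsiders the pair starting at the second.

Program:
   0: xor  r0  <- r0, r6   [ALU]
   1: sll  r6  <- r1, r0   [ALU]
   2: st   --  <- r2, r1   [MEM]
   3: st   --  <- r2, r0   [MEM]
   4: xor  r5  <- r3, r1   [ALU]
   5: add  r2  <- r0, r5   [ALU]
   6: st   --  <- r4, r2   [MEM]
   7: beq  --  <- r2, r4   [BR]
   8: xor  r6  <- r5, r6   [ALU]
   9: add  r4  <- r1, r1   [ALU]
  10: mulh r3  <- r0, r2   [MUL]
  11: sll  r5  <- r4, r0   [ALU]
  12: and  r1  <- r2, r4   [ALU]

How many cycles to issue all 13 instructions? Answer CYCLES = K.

[0] i0  xor  -- RAW r0
[1] i1+i2  sll st  -- pair
[2] i3+i4  st xor  -- pair
[3] i5  add  -- RAW r2
[4] i6  st  -- no-port MEM/BR
[5] i7+i8  beq xor  -- pair
[6] i9+i10  add mulh  -- pair
[7] i11+i12  sll and  -- pair

CYCLES = 8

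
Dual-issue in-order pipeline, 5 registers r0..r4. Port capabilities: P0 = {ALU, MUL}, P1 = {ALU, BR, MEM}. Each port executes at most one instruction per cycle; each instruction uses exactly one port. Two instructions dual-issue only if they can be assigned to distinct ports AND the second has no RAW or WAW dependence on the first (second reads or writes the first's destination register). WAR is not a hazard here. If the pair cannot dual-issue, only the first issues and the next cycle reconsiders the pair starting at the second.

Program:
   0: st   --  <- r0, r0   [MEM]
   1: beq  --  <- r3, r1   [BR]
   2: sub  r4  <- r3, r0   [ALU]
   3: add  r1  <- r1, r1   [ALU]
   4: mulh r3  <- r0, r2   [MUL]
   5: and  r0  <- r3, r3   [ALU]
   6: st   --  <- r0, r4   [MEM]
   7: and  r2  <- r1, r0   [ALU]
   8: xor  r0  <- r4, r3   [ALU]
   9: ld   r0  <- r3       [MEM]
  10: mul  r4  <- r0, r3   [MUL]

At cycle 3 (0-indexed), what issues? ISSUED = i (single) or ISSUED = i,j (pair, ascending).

c0: i0 st.MEM  no-port MEM/BR
c1: i1+i2 beq.BR;sub.ALU  dual
c2: i3+i4 add.ALU;mulh.MUL  dual
c3: i5 and.ALU  RAW r0
c4: i6+i7 st.MEM;and.ALU  dual
c5: i8 xor.ALU  WAW r0
c6: i9 ld.MEM  RAW r0
c7: i10 mul.MUL  tail

ISSUED = 5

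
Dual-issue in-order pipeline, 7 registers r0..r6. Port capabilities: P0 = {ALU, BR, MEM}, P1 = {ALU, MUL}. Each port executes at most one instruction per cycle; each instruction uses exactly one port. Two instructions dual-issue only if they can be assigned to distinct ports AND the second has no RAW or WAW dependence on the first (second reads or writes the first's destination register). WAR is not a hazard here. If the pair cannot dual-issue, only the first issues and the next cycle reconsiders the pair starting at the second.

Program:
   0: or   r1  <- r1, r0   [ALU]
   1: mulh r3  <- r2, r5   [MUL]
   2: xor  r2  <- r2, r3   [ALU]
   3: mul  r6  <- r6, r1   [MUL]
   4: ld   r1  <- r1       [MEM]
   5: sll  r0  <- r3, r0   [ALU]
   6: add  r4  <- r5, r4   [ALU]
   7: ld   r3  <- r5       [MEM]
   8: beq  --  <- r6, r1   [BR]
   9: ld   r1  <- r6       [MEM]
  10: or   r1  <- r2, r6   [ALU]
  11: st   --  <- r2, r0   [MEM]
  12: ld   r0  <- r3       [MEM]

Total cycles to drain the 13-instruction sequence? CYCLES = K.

t=0 i0+i1:or.ALU mulh.MUL ; dual
t=1 i2+i3:xor.ALU mul.MUL ; dual
t=2 i4+i5:ld.MEM sll.ALU ; dual
t=3 i6+i7:add.ALU ld.MEM ; dual
t=4 i8:beq.BR ; no-port BR/MEM
t=5 i9:ld.MEM ; WAW r1
t=6 i10+i11:or.ALU st.MEM ; dual
t=7 i12:ld.MEM ; tail

CYCLES = 8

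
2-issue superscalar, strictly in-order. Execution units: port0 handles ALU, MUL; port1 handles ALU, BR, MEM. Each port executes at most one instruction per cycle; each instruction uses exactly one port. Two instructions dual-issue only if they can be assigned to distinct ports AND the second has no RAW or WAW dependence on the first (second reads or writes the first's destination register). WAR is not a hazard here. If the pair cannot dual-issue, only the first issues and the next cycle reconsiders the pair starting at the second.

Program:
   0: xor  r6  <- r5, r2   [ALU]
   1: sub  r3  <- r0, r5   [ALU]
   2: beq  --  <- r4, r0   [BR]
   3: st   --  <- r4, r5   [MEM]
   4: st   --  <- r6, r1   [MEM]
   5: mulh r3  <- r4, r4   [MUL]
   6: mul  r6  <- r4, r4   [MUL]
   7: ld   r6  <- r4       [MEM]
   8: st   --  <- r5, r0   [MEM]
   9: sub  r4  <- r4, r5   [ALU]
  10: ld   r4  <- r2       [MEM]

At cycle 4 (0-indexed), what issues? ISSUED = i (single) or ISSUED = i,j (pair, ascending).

  cy0 -> i0,i1 (xor/sub) pair
  cy1 -> i2 (beq) no-port BR/MEM
  cy2 -> i3 (st) no-port MEM/MEM
  cy3 -> i4,i5 (st/mulh) pair
  cy4 -> i6 (mul) WAW r6
  cy5 -> i7 (ld) no-port MEM/MEM
  cy6 -> i8,i9 (st/sub) pair
  cy7 -> i10 (ld) tail

ISSUED = 6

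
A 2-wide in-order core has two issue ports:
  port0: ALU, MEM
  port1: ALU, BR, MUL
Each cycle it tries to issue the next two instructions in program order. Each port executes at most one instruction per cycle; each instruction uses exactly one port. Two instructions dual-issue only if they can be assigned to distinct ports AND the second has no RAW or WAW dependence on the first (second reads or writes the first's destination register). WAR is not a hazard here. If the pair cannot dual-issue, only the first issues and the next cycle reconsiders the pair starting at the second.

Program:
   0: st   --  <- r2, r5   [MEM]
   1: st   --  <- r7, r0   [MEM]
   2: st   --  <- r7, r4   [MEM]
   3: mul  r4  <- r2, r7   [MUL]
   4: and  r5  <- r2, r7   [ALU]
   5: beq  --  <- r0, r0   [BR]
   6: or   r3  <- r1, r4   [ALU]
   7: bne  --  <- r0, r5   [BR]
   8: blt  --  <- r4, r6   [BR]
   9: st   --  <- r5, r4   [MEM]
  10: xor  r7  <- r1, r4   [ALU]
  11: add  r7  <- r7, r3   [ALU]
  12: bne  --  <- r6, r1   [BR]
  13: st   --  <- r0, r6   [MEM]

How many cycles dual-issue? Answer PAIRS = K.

#0 head=0: st.MEM i0 no-port MEM/MEM
#1 head=1: st.MEM i1 no-port MEM/MEM
#2 head=2: st.MEM/mul.MUL i2&i3 2-wide
#3 head=4: and.ALU/beq.BR i4&i5 2-wide
#4 head=6: or.ALU/bne.BR i6&i7 2-wide
#5 head=8: blt.BR/st.MEM i8&i9 2-wide
#6 head=10: xor.ALU i10 RAW+WAW r7
#7 head=11: add.ALU/bne.BR i11&i12 2-wide
#8 head=13: st.MEM i13 tail

PAIRS = 5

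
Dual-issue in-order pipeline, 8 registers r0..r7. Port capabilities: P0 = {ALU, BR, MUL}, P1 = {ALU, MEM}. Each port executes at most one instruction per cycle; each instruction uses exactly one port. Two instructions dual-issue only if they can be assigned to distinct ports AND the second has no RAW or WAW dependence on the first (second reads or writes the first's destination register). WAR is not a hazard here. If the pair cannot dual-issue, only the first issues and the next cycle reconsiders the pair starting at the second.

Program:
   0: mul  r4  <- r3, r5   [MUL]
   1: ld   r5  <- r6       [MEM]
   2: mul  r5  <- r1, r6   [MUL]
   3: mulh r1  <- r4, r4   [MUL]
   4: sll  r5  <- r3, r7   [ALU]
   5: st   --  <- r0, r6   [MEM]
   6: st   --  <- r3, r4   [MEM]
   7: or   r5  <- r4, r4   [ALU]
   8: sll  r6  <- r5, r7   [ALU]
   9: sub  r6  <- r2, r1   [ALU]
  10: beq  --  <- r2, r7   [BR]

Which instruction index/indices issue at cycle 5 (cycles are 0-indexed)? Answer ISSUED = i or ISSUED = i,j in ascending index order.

[0] i0&i1  mul;ld  -- pair
[1] i2  mul  -- no-port MUL/MUL
[2] i3&i4  mulh;sll  -- pair
[3] i5  st  -- no-port MEM/MEM
[4] i6&i7  st;or  -- pair
[5] i8  sll  -- WAW r6
[6] i9&i10  sub;beq  -- pair

ISSUED = 8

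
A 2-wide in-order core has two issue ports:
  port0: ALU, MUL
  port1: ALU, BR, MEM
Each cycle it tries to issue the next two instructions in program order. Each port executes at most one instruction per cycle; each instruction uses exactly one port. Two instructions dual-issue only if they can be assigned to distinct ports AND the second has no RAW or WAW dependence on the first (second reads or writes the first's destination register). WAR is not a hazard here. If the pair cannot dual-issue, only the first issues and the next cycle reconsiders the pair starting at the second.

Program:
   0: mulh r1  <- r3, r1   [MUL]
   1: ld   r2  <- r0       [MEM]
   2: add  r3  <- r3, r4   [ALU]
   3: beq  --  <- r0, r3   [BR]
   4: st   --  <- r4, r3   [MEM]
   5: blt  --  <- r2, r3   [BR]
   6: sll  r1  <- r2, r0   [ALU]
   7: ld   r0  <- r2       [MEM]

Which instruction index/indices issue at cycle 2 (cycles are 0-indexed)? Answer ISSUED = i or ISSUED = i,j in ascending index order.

ISSUED = 3

c0: i0&i1 mulh/ld  dual
c1: i2 add  RAW r3
c2: i3 beq  no-port BR/MEM
c3: i4 st  no-port MEM/BR
c4: i5&i6 blt/sll  dual
c5: i7 ld  tail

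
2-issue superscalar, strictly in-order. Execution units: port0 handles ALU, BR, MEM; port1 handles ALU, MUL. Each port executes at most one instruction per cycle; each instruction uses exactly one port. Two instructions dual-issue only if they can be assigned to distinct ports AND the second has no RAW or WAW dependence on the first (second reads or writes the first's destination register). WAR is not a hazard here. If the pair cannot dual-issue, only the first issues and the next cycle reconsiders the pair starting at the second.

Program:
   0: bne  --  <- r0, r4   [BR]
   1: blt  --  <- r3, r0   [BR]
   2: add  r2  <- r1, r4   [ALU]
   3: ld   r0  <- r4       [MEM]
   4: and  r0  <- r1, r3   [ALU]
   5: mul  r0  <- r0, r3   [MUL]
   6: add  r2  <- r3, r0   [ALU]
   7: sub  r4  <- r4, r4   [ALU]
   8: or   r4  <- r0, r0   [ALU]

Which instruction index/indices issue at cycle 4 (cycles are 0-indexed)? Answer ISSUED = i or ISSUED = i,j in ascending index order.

#0 head=0: bne i0 no-port BR/BR
#1 head=1: blt;add i1+i2 dual
#2 head=3: ld i3 WAW r0
#3 head=4: and i4 RAW+WAW r0
#4 head=5: mul i5 RAW r0
#5 head=6: add;sub i6+i7 dual
#6 head=8: or i8 tail

ISSUED = 5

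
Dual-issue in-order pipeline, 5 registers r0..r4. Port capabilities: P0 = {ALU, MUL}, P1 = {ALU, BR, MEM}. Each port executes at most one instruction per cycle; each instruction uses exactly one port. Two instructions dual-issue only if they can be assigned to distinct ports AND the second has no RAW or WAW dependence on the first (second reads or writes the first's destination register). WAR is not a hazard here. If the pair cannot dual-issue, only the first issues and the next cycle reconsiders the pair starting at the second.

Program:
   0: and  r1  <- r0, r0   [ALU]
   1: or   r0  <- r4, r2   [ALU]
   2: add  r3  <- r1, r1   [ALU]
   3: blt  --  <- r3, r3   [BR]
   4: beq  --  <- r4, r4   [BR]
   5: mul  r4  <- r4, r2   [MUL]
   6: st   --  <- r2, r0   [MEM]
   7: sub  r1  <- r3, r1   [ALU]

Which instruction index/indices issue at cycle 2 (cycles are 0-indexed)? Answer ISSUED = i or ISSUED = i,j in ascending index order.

0. and+or @i0/i1  | dual
1. add @i2  | RAW r3
2. blt @i3  | no-port BR/BR
3. beq+mul @i4/i5  | dual
4. st+sub @i6/i7  | dual

ISSUED = 3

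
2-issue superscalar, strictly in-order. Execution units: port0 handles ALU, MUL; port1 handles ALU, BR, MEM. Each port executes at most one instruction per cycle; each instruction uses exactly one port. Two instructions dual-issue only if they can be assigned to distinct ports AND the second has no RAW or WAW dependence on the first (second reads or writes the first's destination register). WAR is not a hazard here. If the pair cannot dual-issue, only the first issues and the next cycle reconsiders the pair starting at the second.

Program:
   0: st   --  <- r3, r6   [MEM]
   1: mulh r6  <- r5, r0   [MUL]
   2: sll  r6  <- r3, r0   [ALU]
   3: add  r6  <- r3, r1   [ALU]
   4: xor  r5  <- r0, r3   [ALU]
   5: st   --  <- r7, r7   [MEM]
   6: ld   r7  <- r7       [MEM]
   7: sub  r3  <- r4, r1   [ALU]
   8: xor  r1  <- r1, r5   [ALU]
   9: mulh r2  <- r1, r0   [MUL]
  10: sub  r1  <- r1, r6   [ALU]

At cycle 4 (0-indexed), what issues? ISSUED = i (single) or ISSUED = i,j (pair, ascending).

ISSUED = 6,7

[0] i0,i1  st/mulh  -- pair
[1] i2  sll  -- WAW r6
[2] i3,i4  add/xor  -- pair
[3] i5  st  -- no-port MEM/MEM
[4] i6,i7  ld/sub  -- pair
[5] i8  xor  -- RAW r1
[6] i9,i10  mulh/sub  -- pair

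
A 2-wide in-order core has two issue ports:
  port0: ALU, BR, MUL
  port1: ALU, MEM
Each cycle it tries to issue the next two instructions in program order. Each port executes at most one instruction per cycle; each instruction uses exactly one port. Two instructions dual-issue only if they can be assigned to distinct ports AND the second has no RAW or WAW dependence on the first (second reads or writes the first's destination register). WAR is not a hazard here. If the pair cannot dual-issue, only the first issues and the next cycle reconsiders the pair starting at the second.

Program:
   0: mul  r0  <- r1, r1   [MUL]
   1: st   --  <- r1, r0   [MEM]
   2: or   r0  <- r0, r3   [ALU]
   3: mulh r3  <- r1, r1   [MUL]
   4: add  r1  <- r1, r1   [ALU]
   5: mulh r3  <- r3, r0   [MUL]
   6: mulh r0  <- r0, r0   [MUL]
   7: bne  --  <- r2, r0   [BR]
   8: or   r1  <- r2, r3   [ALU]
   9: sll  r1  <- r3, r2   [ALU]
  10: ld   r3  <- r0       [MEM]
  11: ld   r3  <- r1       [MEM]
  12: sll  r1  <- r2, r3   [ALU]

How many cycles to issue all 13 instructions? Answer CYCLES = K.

CYCLES = 9

  cy0 -> i0 (mul) RAW r0
  cy1 -> i1&i2 (st+or) 2-wide
  cy2 -> i3&i4 (mulh+add) 2-wide
  cy3 -> i5 (mulh) no-port MUL/MUL
  cy4 -> i6 (mulh) no-port MUL/BR
  cy5 -> i7&i8 (bne+or) 2-wide
  cy6 -> i9&i10 (sll+ld) 2-wide
  cy7 -> i11 (ld) RAW r3
  cy8 -> i12 (sll) tail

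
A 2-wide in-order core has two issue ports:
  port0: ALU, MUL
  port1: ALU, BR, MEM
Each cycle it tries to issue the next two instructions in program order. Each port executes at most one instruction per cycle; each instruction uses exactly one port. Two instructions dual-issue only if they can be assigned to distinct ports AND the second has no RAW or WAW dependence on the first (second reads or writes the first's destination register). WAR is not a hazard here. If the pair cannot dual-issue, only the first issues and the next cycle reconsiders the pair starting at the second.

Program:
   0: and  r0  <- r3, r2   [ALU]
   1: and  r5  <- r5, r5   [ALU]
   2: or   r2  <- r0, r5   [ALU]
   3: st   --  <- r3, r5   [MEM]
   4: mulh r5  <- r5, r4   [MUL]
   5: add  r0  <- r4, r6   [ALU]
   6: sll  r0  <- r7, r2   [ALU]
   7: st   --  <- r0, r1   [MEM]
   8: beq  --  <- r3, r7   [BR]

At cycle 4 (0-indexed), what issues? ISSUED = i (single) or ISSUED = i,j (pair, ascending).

  cy0 -> i0&i1 (and.ALU;and.ALU) 2-wide
  cy1 -> i2&i3 (or.ALU;st.MEM) 2-wide
  cy2 -> i4&i5 (mulh.MUL;add.ALU) 2-wide
  cy3 -> i6 (sll.ALU) RAW r0
  cy4 -> i7 (st.MEM) no-port MEM/BR
  cy5 -> i8 (beq.BR) tail

ISSUED = 7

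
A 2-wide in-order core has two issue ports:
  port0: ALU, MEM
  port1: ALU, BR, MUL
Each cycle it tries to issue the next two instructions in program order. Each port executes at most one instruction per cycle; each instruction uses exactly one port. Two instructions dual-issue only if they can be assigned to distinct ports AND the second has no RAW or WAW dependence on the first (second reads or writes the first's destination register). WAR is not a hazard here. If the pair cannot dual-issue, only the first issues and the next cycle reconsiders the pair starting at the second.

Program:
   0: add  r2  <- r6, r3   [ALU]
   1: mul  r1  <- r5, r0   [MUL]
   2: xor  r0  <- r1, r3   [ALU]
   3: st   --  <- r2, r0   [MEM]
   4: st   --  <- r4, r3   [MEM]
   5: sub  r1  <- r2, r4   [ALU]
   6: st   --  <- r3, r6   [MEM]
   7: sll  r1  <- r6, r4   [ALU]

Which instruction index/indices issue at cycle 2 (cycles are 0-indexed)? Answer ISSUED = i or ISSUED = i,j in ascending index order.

ISSUED = 3

c0: i0&i1 add.ALU;mul.MUL  pair
c1: i2 xor.ALU  RAW r0
c2: i3 st.MEM  no-port MEM/MEM
c3: i4&i5 st.MEM;sub.ALU  pair
c4: i6&i7 st.MEM;sll.ALU  pair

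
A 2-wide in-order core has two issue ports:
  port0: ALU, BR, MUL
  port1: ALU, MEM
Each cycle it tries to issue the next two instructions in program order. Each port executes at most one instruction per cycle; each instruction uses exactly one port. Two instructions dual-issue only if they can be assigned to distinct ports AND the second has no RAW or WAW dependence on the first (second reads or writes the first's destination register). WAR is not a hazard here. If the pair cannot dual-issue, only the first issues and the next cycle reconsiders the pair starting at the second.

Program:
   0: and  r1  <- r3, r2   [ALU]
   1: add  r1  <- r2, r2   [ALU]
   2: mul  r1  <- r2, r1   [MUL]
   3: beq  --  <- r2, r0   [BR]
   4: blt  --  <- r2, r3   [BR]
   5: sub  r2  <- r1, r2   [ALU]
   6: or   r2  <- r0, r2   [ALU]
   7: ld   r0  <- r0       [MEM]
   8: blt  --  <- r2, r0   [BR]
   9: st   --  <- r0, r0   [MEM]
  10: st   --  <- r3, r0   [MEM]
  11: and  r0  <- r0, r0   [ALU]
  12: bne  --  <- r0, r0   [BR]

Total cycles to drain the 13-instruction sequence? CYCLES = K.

[0] i0  and.ALU  -- WAW r1
[1] i1  add.ALU  -- RAW+WAW r1
[2] i2  mul.MUL  -- no-port MUL/BR
[3] i3  beq.BR  -- no-port BR/BR
[4] i4/i5  blt.BR/sub.ALU  -- 2-wide
[5] i6/i7  or.ALU/ld.MEM  -- 2-wide
[6] i8/i9  blt.BR/st.MEM  -- 2-wide
[7] i10/i11  st.MEM/and.ALU  -- 2-wide
[8] i12  bne.BR  -- tail

CYCLES = 9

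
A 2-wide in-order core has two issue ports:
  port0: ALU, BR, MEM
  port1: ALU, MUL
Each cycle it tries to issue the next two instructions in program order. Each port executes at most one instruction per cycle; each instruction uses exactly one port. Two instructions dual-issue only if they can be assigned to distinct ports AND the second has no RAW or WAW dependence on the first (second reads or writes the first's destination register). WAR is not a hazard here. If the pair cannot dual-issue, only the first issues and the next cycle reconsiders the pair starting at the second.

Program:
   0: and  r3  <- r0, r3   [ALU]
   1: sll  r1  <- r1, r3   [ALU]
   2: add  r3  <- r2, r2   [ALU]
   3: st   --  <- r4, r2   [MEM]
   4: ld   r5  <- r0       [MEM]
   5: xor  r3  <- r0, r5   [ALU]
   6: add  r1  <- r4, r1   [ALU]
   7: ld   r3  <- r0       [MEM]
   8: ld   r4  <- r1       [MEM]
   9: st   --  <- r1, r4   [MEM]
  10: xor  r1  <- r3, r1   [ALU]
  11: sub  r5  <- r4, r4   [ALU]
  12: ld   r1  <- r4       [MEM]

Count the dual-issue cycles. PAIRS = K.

[0] i0  and.ALU  -- RAW r3
[1] i1+i2  sll.ALU+add.ALU  -- dual
[2] i3  st.MEM  -- no-port MEM/MEM
[3] i4  ld.MEM  -- RAW r5
[4] i5+i6  xor.ALU+add.ALU  -- dual
[5] i7  ld.MEM  -- no-port MEM/MEM
[6] i8  ld.MEM  -- no-port MEM/MEM
[7] i9+i10  st.MEM+xor.ALU  -- dual
[8] i11+i12  sub.ALU+ld.MEM  -- dual

PAIRS = 4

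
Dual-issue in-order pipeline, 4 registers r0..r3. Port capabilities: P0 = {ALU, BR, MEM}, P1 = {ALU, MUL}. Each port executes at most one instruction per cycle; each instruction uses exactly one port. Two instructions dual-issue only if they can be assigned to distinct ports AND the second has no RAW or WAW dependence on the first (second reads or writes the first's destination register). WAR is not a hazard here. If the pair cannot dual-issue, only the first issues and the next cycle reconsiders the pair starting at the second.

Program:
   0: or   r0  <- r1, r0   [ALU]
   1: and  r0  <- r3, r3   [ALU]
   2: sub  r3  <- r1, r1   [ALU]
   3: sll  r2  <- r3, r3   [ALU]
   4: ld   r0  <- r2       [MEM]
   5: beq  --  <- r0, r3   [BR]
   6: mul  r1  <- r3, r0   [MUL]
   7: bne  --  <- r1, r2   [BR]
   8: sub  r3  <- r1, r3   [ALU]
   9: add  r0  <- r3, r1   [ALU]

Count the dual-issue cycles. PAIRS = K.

0. or.ALU @i0  | WAW r0
1. and.ALU+sub.ALU @i1&i2  | pair
2. sll.ALU @i3  | RAW r2
3. ld.MEM @i4  | no-port MEM/BR
4. beq.BR+mul.MUL @i5&i6  | pair
5. bne.BR+sub.ALU @i7&i8  | pair
6. add.ALU @i9  | tail

PAIRS = 3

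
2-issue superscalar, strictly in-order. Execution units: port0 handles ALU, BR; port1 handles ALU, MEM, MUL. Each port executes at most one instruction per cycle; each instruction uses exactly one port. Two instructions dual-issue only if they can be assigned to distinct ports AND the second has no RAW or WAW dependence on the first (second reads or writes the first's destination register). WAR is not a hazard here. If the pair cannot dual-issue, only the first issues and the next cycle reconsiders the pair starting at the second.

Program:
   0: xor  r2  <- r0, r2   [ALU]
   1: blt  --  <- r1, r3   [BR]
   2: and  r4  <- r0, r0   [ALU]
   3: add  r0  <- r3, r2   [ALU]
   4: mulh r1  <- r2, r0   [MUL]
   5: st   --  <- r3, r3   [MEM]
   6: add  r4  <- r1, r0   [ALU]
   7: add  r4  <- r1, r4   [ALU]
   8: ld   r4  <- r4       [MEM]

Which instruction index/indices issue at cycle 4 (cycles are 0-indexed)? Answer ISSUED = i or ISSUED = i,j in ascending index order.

t=0 i0&i1:xor+blt ; dual
t=1 i2&i3:and+add ; dual
t=2 i4:mulh ; no-port MUL/MEM
t=3 i5&i6:st+add ; dual
t=4 i7:add ; RAW+WAW r4
t=5 i8:ld ; tail

ISSUED = 7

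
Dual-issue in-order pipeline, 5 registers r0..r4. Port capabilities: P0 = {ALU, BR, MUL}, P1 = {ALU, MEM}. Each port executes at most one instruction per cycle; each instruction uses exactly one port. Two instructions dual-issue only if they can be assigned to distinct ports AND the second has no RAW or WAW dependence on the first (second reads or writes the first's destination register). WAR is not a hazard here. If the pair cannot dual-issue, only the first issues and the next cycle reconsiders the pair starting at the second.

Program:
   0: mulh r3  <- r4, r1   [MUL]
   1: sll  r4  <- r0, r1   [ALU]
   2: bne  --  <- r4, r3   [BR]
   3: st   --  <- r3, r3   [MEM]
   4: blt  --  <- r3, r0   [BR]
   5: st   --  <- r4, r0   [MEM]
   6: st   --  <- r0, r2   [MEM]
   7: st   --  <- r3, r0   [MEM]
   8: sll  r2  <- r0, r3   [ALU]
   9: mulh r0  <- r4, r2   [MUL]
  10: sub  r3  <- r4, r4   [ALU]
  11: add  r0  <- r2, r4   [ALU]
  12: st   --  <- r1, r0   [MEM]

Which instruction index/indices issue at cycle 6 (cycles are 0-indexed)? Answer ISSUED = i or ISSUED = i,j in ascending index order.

c0: i0+i1 mulh.MUL sll.ALU  dual
c1: i2+i3 bne.BR st.MEM  dual
c2: i4+i5 blt.BR st.MEM  dual
c3: i6 st.MEM  no-port MEM/MEM
c4: i7+i8 st.MEM sll.ALU  dual
c5: i9+i10 mulh.MUL sub.ALU  dual
c6: i11 add.ALU  RAW r0
c7: i12 st.MEM  tail

ISSUED = 11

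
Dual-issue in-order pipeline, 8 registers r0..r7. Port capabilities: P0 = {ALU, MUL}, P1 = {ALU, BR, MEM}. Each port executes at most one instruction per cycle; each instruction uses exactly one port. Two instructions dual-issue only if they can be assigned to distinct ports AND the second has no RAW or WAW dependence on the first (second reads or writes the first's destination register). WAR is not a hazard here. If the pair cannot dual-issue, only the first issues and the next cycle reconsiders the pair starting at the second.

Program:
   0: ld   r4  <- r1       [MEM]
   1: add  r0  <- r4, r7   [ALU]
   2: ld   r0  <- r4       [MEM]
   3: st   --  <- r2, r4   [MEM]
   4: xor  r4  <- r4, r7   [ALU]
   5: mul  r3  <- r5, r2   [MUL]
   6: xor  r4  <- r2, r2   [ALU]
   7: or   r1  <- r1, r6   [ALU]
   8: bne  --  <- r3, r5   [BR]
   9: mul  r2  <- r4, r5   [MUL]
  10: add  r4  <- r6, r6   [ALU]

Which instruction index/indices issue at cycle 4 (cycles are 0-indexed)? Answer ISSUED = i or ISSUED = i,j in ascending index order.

ISSUED = 5,6

[0] i0  ld.MEM  -- RAW r4
[1] i1  add.ALU  -- WAW r0
[2] i2  ld.MEM  -- no-port MEM/MEM
[3] i3&i4  st.MEM;xor.ALU  -- 2-wide
[4] i5&i6  mul.MUL;xor.ALU  -- 2-wide
[5] i7&i8  or.ALU;bne.BR  -- 2-wide
[6] i9&i10  mul.MUL;add.ALU  -- 2-wide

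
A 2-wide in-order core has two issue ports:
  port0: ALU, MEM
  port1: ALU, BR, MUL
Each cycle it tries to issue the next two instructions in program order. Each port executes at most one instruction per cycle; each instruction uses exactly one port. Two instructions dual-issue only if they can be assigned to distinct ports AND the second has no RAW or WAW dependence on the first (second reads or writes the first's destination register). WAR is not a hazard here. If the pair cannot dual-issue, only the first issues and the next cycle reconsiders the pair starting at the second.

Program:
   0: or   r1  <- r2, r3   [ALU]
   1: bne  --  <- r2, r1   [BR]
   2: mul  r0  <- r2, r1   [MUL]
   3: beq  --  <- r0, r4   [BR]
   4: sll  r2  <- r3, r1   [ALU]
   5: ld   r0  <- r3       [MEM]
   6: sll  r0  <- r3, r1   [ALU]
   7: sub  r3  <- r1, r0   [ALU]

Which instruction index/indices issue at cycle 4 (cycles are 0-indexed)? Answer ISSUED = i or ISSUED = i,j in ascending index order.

ISSUED = 5

  cy0 -> i0 (or) RAW r1
  cy1 -> i1 (bne) no-port BR/MUL
  cy2 -> i2 (mul) no-port MUL/BR
  cy3 -> i3+i4 (beq+sll) pair
  cy4 -> i5 (ld) WAW r0
  cy5 -> i6 (sll) RAW r0
  cy6 -> i7 (sub) tail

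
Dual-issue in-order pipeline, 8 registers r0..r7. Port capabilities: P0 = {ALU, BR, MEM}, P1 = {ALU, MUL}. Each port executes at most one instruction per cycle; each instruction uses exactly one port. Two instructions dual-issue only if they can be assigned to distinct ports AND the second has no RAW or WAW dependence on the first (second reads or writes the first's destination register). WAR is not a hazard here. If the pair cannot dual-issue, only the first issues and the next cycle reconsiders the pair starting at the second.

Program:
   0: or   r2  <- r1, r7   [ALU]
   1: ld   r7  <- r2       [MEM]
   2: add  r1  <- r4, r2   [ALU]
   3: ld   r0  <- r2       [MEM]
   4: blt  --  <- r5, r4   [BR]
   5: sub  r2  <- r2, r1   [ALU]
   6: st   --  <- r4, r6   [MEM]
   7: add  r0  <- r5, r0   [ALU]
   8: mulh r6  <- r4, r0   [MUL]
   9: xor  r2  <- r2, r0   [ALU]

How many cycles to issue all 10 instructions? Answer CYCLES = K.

#0 head=0: or.ALU i0 RAW r2
#1 head=1: ld.MEM/add.ALU i1+i2 pair
#2 head=3: ld.MEM i3 no-port MEM/BR
#3 head=4: blt.BR/sub.ALU i4+i5 pair
#4 head=6: st.MEM/add.ALU i6+i7 pair
#5 head=8: mulh.MUL/xor.ALU i8+i9 pair

CYCLES = 6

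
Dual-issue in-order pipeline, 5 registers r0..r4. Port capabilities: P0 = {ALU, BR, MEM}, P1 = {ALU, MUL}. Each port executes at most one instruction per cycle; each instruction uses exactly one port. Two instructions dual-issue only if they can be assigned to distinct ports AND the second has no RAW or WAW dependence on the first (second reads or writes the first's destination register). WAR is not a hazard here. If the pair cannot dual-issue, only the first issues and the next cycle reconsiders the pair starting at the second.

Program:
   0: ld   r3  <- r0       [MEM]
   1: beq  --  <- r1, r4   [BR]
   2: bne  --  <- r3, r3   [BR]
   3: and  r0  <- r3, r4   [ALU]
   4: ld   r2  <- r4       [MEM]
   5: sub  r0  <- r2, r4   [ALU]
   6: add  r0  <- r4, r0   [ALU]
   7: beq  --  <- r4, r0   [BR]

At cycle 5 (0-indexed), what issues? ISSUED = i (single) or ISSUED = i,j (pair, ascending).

ISSUED = 6

t=0 i0:ld ; no-port MEM/BR
t=1 i1:beq ; no-port BR/BR
t=2 i2/i3:bne;and ; dual
t=3 i4:ld ; RAW r2
t=4 i5:sub ; RAW+WAW r0
t=5 i6:add ; RAW r0
t=6 i7:beq ; tail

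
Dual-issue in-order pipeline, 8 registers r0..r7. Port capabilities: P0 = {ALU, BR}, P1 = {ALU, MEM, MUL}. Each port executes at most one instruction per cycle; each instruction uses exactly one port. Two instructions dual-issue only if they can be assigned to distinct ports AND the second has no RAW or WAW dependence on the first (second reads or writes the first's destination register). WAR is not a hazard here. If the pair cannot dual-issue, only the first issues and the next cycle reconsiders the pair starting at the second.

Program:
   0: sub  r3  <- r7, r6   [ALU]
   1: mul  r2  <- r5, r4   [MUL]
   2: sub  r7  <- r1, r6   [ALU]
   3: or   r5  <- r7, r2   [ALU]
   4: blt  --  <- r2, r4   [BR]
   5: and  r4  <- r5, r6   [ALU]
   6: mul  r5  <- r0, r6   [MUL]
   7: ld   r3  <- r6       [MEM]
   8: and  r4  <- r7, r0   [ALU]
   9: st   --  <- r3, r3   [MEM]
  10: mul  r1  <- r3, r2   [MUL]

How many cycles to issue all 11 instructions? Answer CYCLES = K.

0. sub mul @i0+i1  | dual
1. sub @i2  | RAW r7
2. or blt @i3+i4  | dual
3. and mul @i5+i6  | dual
4. ld and @i7+i8  | dual
5. st @i9  | no-port MEM/MUL
6. mul @i10  | tail

CYCLES = 7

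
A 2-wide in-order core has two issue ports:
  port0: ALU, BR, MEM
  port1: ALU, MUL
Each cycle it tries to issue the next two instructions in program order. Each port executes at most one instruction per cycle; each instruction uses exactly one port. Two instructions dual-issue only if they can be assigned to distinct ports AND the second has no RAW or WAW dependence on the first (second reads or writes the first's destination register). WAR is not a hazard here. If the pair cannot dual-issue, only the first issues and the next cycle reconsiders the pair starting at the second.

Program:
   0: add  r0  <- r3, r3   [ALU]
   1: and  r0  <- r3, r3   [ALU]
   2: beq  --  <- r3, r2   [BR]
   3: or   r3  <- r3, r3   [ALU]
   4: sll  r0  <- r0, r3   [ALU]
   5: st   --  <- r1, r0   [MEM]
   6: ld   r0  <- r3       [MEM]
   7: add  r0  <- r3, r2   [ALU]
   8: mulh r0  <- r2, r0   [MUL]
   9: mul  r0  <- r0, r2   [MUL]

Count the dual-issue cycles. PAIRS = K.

t=0 i0:add ; WAW r0
t=1 i1/i2:and/beq ; dual
t=2 i3:or ; RAW r3
t=3 i4:sll ; RAW r0
t=4 i5:st ; no-port MEM/MEM
t=5 i6:ld ; WAW r0
t=6 i7:add ; RAW+WAW r0
t=7 i8:mulh ; no-port MUL/MUL
t=8 i9:mul ; tail

PAIRS = 1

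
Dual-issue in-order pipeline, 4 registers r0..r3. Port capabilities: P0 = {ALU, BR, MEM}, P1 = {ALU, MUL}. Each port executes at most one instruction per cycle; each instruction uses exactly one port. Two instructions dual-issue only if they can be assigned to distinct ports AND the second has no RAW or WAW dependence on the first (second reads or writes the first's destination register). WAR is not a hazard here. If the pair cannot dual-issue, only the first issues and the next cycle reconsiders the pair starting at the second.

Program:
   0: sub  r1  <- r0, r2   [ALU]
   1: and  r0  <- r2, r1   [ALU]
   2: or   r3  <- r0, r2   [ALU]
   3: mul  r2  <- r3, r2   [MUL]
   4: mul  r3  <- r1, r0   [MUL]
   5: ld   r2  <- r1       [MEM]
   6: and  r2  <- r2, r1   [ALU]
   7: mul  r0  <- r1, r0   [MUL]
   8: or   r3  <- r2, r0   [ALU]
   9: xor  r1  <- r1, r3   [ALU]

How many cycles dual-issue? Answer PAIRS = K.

PAIRS = 2

  cy0 -> i0 (sub.ALU) RAW r1
  cy1 -> i1 (and.ALU) RAW r0
  cy2 -> i2 (or.ALU) RAW r3
  cy3 -> i3 (mul.MUL) no-port MUL/MUL
  cy4 -> i4&i5 (mul.MUL+ld.MEM) dual
  cy5 -> i6&i7 (and.ALU+mul.MUL) dual
  cy6 -> i8 (or.ALU) RAW r3
  cy7 -> i9 (xor.ALU) tail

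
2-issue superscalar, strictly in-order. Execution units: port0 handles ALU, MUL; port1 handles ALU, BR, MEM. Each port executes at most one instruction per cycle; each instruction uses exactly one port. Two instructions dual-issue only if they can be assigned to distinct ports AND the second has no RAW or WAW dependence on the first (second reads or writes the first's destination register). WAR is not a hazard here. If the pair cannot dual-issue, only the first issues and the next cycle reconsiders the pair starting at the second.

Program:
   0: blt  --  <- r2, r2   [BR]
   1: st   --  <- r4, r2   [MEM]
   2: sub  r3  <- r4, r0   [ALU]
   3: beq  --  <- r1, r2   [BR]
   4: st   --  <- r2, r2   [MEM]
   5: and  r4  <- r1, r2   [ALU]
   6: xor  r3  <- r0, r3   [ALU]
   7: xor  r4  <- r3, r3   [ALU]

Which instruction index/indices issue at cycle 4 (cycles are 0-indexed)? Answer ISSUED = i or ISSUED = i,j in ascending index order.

[0] i0  blt.BR  -- no-port BR/MEM
[1] i1+i2  st.MEM sub.ALU  -- pair
[2] i3  beq.BR  -- no-port BR/MEM
[3] i4+i5  st.MEM and.ALU  -- pair
[4] i6  xor.ALU  -- RAW r3
[5] i7  xor.ALU  -- tail

ISSUED = 6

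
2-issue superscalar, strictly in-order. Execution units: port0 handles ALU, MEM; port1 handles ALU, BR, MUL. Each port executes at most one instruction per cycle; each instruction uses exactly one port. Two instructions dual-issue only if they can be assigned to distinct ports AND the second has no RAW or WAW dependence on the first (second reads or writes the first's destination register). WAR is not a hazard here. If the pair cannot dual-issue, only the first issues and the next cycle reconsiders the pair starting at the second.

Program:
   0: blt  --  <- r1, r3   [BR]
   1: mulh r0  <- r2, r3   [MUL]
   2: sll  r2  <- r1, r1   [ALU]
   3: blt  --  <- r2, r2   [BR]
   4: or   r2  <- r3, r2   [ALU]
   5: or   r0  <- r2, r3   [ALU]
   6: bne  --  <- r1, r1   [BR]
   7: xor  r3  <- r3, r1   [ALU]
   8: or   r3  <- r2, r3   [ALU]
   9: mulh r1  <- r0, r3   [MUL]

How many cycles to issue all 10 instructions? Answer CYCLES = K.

  cy0 -> i0 (blt) no-port BR/MUL
  cy1 -> i1/i2 (mulh+sll) dual
  cy2 -> i3/i4 (blt+or) dual
  cy3 -> i5/i6 (or+bne) dual
  cy4 -> i7 (xor) RAW+WAW r3
  cy5 -> i8 (or) RAW r3
  cy6 -> i9 (mulh) tail

CYCLES = 7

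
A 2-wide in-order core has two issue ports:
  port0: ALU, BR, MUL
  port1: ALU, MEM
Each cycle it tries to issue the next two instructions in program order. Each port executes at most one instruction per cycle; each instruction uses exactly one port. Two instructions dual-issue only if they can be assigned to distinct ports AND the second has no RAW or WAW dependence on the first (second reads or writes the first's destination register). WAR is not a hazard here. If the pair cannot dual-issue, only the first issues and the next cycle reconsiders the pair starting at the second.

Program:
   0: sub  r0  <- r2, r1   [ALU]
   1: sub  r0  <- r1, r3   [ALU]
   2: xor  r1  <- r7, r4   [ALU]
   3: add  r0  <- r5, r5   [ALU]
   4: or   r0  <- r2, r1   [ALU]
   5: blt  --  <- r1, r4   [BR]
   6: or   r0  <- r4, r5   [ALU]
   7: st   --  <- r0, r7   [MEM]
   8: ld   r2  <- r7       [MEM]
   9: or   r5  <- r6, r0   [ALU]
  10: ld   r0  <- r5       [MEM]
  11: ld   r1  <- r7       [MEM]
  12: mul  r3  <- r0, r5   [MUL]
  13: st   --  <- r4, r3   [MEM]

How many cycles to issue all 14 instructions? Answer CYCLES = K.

  cy0 -> i0 (sub) WAW r0
  cy1 -> i1&i2 (sub xor) 2-wide
  cy2 -> i3 (add) WAW r0
  cy3 -> i4&i5 (or blt) 2-wide
  cy4 -> i6 (or) RAW r0
  cy5 -> i7 (st) no-port MEM/MEM
  cy6 -> i8&i9 (ld or) 2-wide
  cy7 -> i10 (ld) no-port MEM/MEM
  cy8 -> i11&i12 (ld mul) 2-wide
  cy9 -> i13 (st) tail

CYCLES = 10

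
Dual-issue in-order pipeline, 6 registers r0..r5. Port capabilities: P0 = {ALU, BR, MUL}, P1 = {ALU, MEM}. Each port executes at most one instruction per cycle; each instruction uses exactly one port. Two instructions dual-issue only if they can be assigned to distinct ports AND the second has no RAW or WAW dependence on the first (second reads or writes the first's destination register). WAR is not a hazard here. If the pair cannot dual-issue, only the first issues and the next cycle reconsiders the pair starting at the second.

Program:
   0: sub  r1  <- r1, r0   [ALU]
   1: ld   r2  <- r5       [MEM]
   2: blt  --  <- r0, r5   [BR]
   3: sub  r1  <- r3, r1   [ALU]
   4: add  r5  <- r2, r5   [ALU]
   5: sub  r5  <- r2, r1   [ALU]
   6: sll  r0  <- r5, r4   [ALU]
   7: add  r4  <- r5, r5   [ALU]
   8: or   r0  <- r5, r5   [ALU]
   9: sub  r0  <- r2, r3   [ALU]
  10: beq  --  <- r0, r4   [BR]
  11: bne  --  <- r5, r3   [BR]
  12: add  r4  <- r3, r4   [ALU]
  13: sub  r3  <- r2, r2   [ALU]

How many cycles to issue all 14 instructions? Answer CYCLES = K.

CYCLES = 10

t=0 i0&i1:sub/ld ; dual
t=1 i2&i3:blt/sub ; dual
t=2 i4:add ; WAW r5
t=3 i5:sub ; RAW r5
t=4 i6&i7:sll/add ; dual
t=5 i8:or ; WAW r0
t=6 i9:sub ; RAW r0
t=7 i10:beq ; no-port BR/BR
t=8 i11&i12:bne/add ; dual
t=9 i13:sub ; tail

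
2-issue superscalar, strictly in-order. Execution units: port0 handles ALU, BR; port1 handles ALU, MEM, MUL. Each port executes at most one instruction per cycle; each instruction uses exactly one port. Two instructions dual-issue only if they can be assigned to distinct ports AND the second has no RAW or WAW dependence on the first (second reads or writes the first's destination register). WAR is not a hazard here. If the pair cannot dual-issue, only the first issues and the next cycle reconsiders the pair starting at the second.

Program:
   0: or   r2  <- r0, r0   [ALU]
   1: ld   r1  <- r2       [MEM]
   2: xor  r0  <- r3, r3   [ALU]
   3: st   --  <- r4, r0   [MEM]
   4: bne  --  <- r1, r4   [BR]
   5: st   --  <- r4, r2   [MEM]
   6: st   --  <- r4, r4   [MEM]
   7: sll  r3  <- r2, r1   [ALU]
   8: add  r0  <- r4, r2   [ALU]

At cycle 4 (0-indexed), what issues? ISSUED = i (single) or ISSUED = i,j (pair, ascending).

ISSUED = 6,7

c0: i0 or.ALU  RAW r2
c1: i1&i2 ld.MEM+xor.ALU  2-wide
c2: i3&i4 st.MEM+bne.BR  2-wide
c3: i5 st.MEM  no-port MEM/MEM
c4: i6&i7 st.MEM+sll.ALU  2-wide
c5: i8 add.ALU  tail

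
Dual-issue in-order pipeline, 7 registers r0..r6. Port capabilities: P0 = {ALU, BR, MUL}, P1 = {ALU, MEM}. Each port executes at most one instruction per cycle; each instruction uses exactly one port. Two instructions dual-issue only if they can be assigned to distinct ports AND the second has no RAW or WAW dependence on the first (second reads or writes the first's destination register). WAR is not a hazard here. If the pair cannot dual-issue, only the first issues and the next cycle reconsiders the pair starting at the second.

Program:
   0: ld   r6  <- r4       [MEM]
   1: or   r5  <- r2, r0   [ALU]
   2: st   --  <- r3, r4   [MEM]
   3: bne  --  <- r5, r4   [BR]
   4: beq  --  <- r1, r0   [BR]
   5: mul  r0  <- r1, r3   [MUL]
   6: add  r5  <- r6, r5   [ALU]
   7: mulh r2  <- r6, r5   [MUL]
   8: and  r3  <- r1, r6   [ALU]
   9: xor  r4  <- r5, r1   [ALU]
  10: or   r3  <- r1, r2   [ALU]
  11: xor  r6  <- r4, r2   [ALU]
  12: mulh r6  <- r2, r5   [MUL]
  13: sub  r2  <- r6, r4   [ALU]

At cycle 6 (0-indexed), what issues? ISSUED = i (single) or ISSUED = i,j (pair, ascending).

t=0 i0&i1:ld or ; 2-wide
t=1 i2&i3:st bne ; 2-wide
t=2 i4:beq ; no-port BR/MUL
t=3 i5&i6:mul add ; 2-wide
t=4 i7&i8:mulh and ; 2-wide
t=5 i9&i10:xor or ; 2-wide
t=6 i11:xor ; WAW r6
t=7 i12:mulh ; RAW r6
t=8 i13:sub ; tail

ISSUED = 11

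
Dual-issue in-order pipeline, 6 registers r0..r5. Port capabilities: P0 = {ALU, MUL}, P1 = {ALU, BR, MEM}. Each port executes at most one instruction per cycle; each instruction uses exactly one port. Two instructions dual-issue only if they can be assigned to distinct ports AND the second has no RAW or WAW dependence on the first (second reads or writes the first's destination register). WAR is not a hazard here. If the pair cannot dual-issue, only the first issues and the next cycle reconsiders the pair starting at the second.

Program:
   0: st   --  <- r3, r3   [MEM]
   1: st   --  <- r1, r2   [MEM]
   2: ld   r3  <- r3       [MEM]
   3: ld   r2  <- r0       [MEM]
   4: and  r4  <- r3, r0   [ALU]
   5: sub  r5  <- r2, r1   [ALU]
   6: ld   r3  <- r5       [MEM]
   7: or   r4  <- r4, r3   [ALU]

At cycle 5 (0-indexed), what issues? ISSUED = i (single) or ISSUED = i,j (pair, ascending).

[0] i0  st  -- no-port MEM/MEM
[1] i1  st  -- no-port MEM/MEM
[2] i2  ld  -- no-port MEM/MEM
[3] i3/i4  ld and  -- dual
[4] i5  sub  -- RAW r5
[5] i6  ld  -- RAW r3
[6] i7  or  -- tail

ISSUED = 6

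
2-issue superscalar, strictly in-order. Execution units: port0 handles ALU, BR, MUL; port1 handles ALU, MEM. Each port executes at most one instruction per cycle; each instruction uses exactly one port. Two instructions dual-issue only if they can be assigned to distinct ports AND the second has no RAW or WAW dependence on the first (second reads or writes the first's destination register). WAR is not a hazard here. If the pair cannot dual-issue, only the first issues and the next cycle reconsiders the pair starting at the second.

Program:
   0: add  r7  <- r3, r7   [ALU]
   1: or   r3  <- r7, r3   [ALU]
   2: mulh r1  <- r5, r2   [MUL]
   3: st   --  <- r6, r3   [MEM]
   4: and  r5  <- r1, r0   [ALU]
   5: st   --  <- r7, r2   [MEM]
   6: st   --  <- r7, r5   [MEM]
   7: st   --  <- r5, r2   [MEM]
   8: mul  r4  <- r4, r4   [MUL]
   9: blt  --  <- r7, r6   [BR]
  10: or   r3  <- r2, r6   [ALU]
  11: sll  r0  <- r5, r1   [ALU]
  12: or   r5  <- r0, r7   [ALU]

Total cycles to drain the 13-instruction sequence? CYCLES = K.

0. add.ALU @i0  | RAW r7
1. or.ALU/mulh.MUL @i1&i2  | pair
2. st.MEM/and.ALU @i3&i4  | pair
3. st.MEM @i5  | no-port MEM/MEM
4. st.MEM @i6  | no-port MEM/MEM
5. st.MEM/mul.MUL @i7&i8  | pair
6. blt.BR/or.ALU @i9&i10  | pair
7. sll.ALU @i11  | RAW r0
8. or.ALU @i12  | tail

CYCLES = 9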